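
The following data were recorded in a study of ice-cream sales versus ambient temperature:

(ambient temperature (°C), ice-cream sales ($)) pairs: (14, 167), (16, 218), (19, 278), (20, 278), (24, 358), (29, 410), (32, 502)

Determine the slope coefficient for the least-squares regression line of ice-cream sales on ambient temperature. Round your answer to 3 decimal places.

17.188

n = 7, Σx = 154, Σy = 2211, Σxy = 53214, Σx² = 3654
Sxx = Σx² − (Σx)²/n = 3654 − 3388 = 266
Sxy = Σxy − (Σx)(Σy)/n = 53214 − 48642 = 4572
b = Sxy/Sxx = 4572/266 = 17.187970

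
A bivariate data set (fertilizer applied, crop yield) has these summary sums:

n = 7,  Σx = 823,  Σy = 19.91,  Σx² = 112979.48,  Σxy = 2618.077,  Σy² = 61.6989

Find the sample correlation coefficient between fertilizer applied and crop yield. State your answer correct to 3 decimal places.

Sxx = Σx² − (Σx)²/n = 112979.48 − 96761.285714 = 16218.194286
Sxy = Σxy − (Σx)(Σy)/n = 2618.077 − 2340.847143 = 277.229857
Syy = Σy² − (Σy)²/n = 61.6989 − 56.629729 = 5.069171
r = Sxy/√(Sxx·Syy) = 277.229857/√(82212.807096) = 277.229857/286.727758 = 0.966875

0.967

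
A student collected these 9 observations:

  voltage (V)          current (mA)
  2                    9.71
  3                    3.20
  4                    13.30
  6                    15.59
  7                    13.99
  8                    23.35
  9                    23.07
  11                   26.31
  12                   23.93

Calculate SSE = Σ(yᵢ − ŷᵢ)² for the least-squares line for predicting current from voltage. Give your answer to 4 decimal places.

n = 9, Σx = 62, Σy = 152.45, Σxy = 1244.69, Σx² = 524, Σy² = 3062.4907
Sxx = Σx² − (Σx)²/n = 524 − 427.111111 = 96.888889
Sxy = Σxy − (Σx)(Σy)/n = 1244.69 − 1050.211111 = 194.478889
Syy = Σy² − (Σy)²/n = 3062.4907 − 2582.333611 = 480.157089
b = Sxy/Sxx = 194.478889/96.888889 = 2.007236
SSE = Syy − b·Sxy = 480.157089 − 2.007236·194.478889 = 89.792015

89.7920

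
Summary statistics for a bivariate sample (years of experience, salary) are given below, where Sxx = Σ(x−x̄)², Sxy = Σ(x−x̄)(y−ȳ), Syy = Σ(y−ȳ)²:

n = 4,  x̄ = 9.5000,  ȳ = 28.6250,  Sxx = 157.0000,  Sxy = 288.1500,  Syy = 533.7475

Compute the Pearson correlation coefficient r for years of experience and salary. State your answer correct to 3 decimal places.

r = Sxy/√(Sxx·Syy) = 288.15/√(83798.3575) = 288.15/289.479460 = 0.995407

0.995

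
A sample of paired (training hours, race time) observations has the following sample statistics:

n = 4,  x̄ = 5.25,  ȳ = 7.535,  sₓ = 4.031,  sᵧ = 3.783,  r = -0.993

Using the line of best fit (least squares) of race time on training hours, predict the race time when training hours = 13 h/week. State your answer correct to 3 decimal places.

b = r · sᵧ/sₓ = -0.993 · 3.783/4.031 = -0.931907
a = ȳ − b·x̄ = 7.535 − (-0.931907)·5.25 = 12.427514
ŷ(13) = a + b·13 = 12.427514 + (-0.931907)·13 = 0.312717

0.313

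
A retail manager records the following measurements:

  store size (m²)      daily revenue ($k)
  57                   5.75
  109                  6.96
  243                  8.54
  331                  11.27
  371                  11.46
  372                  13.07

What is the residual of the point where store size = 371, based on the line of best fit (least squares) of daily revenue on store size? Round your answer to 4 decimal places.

-0.5788

n = 6, Σx = 1483, Σy = 57.05, Σxy = 16005.68, Σx² = 459765
Sxx = Σx² − (Σx)²/n = 459765 − 366548.166667 = 93216.833333
Sxy = Σxy − (Σx)(Σy)/n = 16005.68 − 14100.858333 = 1904.821667
b = Sxy/Sxx = 1904.821667/93216.833333 = 0.020434
a = ȳ − b·x̄ = 9.508333 − 0.020434·247.166667 = 4.457653
ŷ(371) = 4.457653 + 0.020434·371 = 12.038782
residual = y − ŷ = 11.46 − 12.038782 = -0.578782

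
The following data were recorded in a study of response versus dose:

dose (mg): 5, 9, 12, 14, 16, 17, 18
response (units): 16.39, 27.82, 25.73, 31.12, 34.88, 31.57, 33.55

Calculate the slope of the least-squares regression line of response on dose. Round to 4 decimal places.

1.2247

n = 7, Σx = 91, Σy = 201.06, Σxy = 2775.44, Σx² = 1315
Sxx = Σx² − (Σx)²/n = 1315 − 1183 = 132
Sxy = Σxy − (Σx)(Σy)/n = 2775.44 − 2613.78 = 161.66
b = Sxy/Sxx = 161.66/132 = 1.224697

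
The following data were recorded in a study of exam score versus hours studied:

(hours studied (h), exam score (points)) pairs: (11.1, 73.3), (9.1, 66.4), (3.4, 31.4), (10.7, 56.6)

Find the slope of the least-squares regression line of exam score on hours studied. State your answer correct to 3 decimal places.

4.683

n = 4, Σx = 34.3, Σy = 227.7, Σxy = 2130.25, Σx² = 332.07
Sxx = Σx² − (Σx)²/n = 332.07 − 294.1225 = 37.9475
Sxy = Σxy − (Σx)(Σy)/n = 2130.25 − 1952.5275 = 177.7225
b = Sxy/Sxx = 177.7225/37.9475 = 4.683378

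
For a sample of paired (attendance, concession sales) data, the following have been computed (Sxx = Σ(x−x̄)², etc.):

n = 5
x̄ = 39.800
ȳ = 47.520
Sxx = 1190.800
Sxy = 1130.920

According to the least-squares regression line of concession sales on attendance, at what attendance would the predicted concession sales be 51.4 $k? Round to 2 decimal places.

b = Sxy/Sxx = 1130.92/1190.8 = 0.949714
a = ȳ − b·x̄ = 47.52 − 0.949714·39.8 = 9.721364
Set a + b·x = 51.4: x = (51.4 − 9.721364) / 0.949714 = 43.885438

43.89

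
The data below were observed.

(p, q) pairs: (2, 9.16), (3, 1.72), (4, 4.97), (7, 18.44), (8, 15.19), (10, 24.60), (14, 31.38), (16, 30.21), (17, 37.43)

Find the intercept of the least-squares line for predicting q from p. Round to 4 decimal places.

n = 9, Σx = 81, Σy = 173.1, Σxy = 2098.95, Σx² = 983
Sxx = Σx² − (Σx)²/n = 983 − 729 = 254
Sxy = Σxy − (Σx)(Σy)/n = 2098.95 − 1557.9 = 541.05
b = Sxy/Sxx = 541.05/254 = 2.130118
a = ȳ − b·x̄ = 19.233333 − 2.130118·9 = 0.062270

0.0623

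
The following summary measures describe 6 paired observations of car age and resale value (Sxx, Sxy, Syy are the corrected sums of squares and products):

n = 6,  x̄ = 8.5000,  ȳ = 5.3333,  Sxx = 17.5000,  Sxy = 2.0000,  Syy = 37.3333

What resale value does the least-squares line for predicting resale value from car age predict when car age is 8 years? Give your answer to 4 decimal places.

b = Sxy/Sxx = 2/17.5 = 0.114286
a = ȳ − b·x̄ = 5.3333 − 0.114286·8.5 = 4.361871
ŷ(8) = a + b·8 = 4.361871 + 0.114286·8 = 5.276157

5.2762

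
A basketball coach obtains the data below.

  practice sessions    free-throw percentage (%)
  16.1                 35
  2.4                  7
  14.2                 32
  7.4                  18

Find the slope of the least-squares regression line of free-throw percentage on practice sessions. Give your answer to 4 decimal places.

2.0575

n = 4, Σx = 40.1, Σy = 92, Σxy = 1167.9, Σx² = 521.37
Sxx = Σx² − (Σx)²/n = 521.37 − 402.0025 = 119.3675
Sxy = Σxy − (Σx)(Σy)/n = 1167.9 − 922.3 = 245.6
b = Sxy/Sxx = 245.6/119.3675 = 2.057511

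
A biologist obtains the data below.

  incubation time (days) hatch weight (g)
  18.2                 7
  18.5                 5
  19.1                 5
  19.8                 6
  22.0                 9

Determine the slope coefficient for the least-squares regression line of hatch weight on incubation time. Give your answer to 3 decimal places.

0.823

n = 5, Σx = 97.6, Σy = 32, Σxy = 632.2, Σx² = 1914.34
Sxx = Σx² − (Σx)²/n = 1914.34 − 1905.152 = 9.188
Sxy = Σxy − (Σx)(Σy)/n = 632.2 − 624.64 = 7.56
b = Sxy/Sxx = 7.56/9.188 = 0.822812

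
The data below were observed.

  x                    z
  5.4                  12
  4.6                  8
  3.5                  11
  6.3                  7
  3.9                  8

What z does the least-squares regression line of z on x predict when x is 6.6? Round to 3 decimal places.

8.243

n = 5, Σx = 23.7, Σy = 46, Σxy = 215.4, Σx² = 117.47
Sxx = Σx² − (Σx)²/n = 117.47 − 112.338 = 5.132
Sxy = Σxy − (Σx)(Σy)/n = 215.4 − 218.04 = -2.64
b = Sxy/Sxx = -2.64/5.132 = -0.514419
a = ȳ − b·x̄ = 9.2 − (-0.514419)·4.74 = 11.638348
ŷ(6.6) = a + b·6.6 = 11.638348 + (-0.514419)·6.6 = 8.243180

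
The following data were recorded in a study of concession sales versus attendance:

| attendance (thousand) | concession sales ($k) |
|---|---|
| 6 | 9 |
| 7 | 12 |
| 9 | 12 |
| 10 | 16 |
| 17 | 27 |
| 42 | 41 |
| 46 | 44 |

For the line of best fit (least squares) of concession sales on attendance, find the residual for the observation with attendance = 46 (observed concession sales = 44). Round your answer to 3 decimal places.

n = 7, Σx = 137, Σy = 161, Σxy = 4611, Σx² = 4435
Sxx = Σx² − (Σx)²/n = 4435 − 2681.285714 = 1753.714286
Sxy = Σxy − (Σx)(Σy)/n = 4611 − 3151 = 1460
b = Sxy/Sxx = 1460/1753.714286 = 0.832519
a = ȳ − b·x̄ = 23 − 0.832519·19.571429 = 6.706419
ŷ(46) = 6.706419 + 0.832519·46 = 45.002281
residual = y − ŷ = 44 − 45.002281 = -1.002281

-1.002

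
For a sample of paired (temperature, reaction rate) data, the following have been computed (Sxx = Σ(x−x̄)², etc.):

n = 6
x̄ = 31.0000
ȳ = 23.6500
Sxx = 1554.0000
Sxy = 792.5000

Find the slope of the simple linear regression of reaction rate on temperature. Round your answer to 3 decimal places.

b = Sxy/Sxx = 792.5/1554 = 0.509974

0.510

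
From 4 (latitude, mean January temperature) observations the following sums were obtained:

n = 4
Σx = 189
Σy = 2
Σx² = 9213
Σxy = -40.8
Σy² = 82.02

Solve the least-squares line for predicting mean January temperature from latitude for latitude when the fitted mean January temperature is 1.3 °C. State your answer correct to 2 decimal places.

Sxx = Σx² − (Σx)²/n = 9213 − 8930.25 = 282.75
Sxy = Σxy − (Σx)(Σy)/n = -40.8 − 94.5 = -135.3
b = Sxy/Sxx = -135.3/282.75 = -0.478515
a = ȳ − b·x̄ = 0.5 − (-0.478515)·47.25 = 23.109814
Set a + b·x = 1.3: x = (1.3 − 23.109814) / (-0.478515) = 45.578160

45.58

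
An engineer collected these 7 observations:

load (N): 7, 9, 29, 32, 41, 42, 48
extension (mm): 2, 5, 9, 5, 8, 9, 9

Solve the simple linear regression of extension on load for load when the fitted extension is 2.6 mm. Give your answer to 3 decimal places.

0.665

n = 7, Σx = 208, Σy = 47, Σxy = 1618, Σx² = 7744
Sxx = Σx² − (Σx)²/n = 7744 − 6180.571429 = 1563.428571
Sxy = Σxy − (Σx)(Σy)/n = 1618 − 1396.571429 = 221.428571
b = Sxy/Sxx = 221.428571/1563.428571 = 0.141630
a = ȳ − b·x̄ = 6.714286 − 0.141630·29.714286 = 2.505848
Set a + b·x = 2.6: x = (2.6 − 2.505848) / 0.141630 = 0.664774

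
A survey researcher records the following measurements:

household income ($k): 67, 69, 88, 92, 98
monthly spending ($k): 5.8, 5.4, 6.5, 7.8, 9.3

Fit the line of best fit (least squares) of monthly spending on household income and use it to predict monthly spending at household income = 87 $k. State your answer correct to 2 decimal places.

7.39

n = 5, Σx = 414, Σy = 34.8, Σxy = 2962.2, Σx² = 35062
Sxx = Σx² − (Σx)²/n = 35062 − 34279.2 = 782.8
Sxy = Σxy − (Σx)(Σy)/n = 2962.2 − 2881.44 = 80.76
b = Sxy/Sxx = 80.76/782.8 = 0.103168
a = ȳ − b·x̄ = 6.96 − 0.103168·82.8 = -1.582320
ŷ(87) = a + b·87 = -1.582320 + 0.103168·87 = 7.393306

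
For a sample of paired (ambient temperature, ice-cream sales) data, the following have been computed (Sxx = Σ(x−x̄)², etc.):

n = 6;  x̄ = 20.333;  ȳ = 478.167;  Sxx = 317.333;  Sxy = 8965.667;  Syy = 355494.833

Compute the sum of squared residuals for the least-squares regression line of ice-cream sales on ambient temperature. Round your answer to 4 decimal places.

b = Sxy/Sxx = 8965.667/317.333 = 28.253182
SSE = Syy − b·Sxy = 355494.833 − 28.253182·8965.667 = 102186.211599

102186.2116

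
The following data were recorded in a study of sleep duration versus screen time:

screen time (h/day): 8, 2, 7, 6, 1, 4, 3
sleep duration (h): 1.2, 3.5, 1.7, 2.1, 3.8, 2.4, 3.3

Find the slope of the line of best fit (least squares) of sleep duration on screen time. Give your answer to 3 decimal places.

n = 7, Σx = 31, Σy = 18, Σxy = 64.4, Σx² = 179
Sxx = Σx² − (Σx)²/n = 179 − 137.285714 = 41.714286
Sxy = Σxy − (Σx)(Σy)/n = 64.4 − 79.714286 = -15.314286
b = Sxy/Sxx = -15.314286/41.714286 = -0.367123

-0.367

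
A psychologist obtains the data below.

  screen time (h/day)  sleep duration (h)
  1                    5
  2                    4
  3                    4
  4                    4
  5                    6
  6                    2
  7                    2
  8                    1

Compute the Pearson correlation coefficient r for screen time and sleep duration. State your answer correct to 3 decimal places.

-0.725

n = 8, Σx = 36, Σy = 28, Σxy = 105, Σx² = 204, Σy² = 118
Sxx = Σx² − (Σx)²/n = 204 − 162 = 42
Sxy = Σxy − (Σx)(Σy)/n = 105 − 126 = -21
Syy = Σy² − (Σy)²/n = 118 − 98 = 20
r = Sxy/√(Sxx·Syy) = -21/√(840) = -21/28.982753 = -0.724569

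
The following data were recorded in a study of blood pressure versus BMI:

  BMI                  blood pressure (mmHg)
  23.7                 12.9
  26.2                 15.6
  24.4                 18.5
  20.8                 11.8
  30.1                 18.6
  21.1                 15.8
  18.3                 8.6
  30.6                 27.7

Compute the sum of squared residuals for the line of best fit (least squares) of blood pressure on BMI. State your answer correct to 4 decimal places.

n = 8, Σx = 195.2, Σy = 129.5, Σxy = 3309.53, Σx² = 4898.6, Σy² = 2328.11
Sxx = Σx² − (Σx)²/n = 4898.6 − 4762.88 = 135.72
Sxy = Σxy − (Σx)(Σy)/n = 3309.53 − 3159.8 = 149.73
Syy = Σy² − (Σy)²/n = 2328.11 − 2096.28125 = 231.82875
b = Sxy/Sxx = 149.73/135.72 = 1.103227
SSE = Syy − b·Sxy = 231.82875 − 1.103227·149.73 = 66.642536

66.6425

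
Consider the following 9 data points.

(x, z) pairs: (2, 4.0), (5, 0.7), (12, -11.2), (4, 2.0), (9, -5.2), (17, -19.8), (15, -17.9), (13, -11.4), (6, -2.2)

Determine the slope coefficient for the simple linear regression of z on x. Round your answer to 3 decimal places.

-1.636

n = 9, Σx = 83, Σy = -61, Σxy = -928.2, Σx² = 989
Sxx = Σx² − (Σx)²/n = 989 − 765.444444 = 223.555556
Sxy = Σxy − (Σx)(Σy)/n = -928.2 − (-562.555556) = -365.644444
b = Sxy/Sxx = -365.644444/223.555556 = -1.635586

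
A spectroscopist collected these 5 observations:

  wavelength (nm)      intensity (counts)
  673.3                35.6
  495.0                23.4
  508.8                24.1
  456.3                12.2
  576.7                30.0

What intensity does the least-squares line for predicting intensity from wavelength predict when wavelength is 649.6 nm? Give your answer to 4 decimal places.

35.2907

n = 5, Σx = 2710.1, Σy = 125.3, Σxy = 70682.42, Σx² = 1498027.91
Sxx = Σx² − (Σx)²/n = 1498027.91 − 1468928.402 = 29099.508
Sxy = Σxy − (Σx)(Σy)/n = 70682.42 − 67915.106 = 2767.314
b = Sxy/Sxx = 2767.314/29099.508 = 0.095098
a = ȳ − b·x̄ = 25.06 − 0.095098·542.02 = -26.485185
ŷ(649.6) = a + b·649.6 = -26.485185 + 0.095098·649.6 = 35.290676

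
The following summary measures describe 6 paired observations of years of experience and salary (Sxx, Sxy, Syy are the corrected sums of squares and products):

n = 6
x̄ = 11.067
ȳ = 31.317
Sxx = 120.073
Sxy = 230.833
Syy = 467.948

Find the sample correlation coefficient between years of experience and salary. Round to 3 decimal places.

0.974

r = Sxy/√(Sxx·Syy) = 230.833/√(56187.920204) = 230.833/237.039913 = 0.973815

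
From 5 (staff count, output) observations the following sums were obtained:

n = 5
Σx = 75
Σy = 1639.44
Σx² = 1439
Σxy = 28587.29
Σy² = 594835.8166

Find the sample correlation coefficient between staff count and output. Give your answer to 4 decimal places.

0.9421

Sxx = Σx² − (Σx)²/n = 1439 − 1125 = 314
Sxy = Σxy − (Σx)(Σy)/n = 28587.29 − 24591.6 = 3995.69
Syy = Σy² − (Σy)²/n = 594835.8166 − 537552.70272 = 57283.11388
r = Sxy/√(Sxx·Syy) = 3995.69/√(17986897.75832) = 3995.69/4241.096292 = 0.942136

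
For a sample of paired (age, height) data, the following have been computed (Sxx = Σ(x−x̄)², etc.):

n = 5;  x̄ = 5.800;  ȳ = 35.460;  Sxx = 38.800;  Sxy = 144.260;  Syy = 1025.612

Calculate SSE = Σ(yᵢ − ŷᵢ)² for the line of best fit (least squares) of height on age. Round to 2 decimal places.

489.25

b = Sxy/Sxx = 144.26/38.8 = 3.718041
SSE = Syy − b·Sxy = 1025.612 − 3.718041·144.26 = 489.247371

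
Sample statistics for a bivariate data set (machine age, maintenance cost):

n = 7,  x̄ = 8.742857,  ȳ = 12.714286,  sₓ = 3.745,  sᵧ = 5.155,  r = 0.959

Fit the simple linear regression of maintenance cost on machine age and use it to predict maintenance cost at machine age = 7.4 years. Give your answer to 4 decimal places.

b = r · sᵧ/sₓ = 0.959 · 5.155/3.745 = 1.320065
a = ȳ − b·x̄ = 12.714286 − 1.320065·8.742857 = 1.173143
ŷ(7.4) = a + b·7.4 = 1.173143 + 1.320065·7.4 = 10.941627

10.9416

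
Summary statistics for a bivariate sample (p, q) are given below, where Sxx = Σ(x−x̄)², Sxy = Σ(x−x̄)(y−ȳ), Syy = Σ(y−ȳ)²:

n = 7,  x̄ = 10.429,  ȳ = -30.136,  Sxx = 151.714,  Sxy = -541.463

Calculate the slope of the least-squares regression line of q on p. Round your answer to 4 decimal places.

-3.5690

b = Sxy/Sxx = -541.463/151.714 = -3.568972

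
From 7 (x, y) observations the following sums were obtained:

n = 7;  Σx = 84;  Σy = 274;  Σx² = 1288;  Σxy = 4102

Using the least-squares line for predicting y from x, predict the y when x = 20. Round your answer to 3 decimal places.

Sxx = Σx² − (Σx)²/n = 1288 − 1008 = 280
Sxy = Σxy − (Σx)(Σy)/n = 4102 − 3288 = 814
b = Sxy/Sxx = 814/280 = 2.907143
a = ȳ − b·x̄ = 39.142857 − 2.907143·12 = 4.257143
ŷ(20) = a + b·20 = 4.257143 + 2.907143·20 = 62.4

62.400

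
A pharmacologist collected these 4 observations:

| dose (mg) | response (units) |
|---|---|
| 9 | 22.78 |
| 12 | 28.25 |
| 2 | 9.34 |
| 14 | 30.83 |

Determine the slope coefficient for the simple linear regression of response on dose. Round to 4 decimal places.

1.8214

n = 4, Σx = 37, Σy = 91.2, Σxy = 994.32, Σx² = 425
Sxx = Σx² − (Σx)²/n = 425 − 342.25 = 82.75
Sxy = Σxy − (Σx)(Σy)/n = 994.32 − 843.6 = 150.72
b = Sxy/Sxx = 150.72/82.75 = 1.821390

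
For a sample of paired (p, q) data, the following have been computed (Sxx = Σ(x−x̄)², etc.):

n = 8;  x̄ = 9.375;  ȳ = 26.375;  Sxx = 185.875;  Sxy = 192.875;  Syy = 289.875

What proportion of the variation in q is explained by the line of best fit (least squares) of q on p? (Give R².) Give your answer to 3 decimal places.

R² = Sxy²/(Sxx·Syy) = (192.875)²/(185.875·289.875) = 0.690431

0.690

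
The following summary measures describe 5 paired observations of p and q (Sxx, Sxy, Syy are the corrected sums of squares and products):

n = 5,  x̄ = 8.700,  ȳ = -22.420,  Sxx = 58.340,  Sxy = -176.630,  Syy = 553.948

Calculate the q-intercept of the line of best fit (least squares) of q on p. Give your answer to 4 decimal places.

b = Sxy/Sxx = -176.63/58.34 = -3.027597
a = ȳ − b·x̄ = -22.42 − (-3.027597)·8.7 = 3.920093

3.9201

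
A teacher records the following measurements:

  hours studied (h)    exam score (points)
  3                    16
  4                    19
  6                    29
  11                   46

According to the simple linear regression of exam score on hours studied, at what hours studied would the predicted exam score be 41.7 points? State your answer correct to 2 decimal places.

9.75

n = 4, Σx = 24, Σy = 110, Σxy = 804, Σx² = 182
Sxx = Σx² − (Σx)²/n = 182 − 144 = 38
Sxy = Σxy − (Σx)(Σy)/n = 804 − 660 = 144
b = Sxy/Sxx = 144/38 = 3.789474
a = ȳ − b·x̄ = 27.5 − 3.789474·6 = 4.763158
Set a + b·x = 41.7: x = (41.7 − 4.763158) / 3.789474 = 9.747222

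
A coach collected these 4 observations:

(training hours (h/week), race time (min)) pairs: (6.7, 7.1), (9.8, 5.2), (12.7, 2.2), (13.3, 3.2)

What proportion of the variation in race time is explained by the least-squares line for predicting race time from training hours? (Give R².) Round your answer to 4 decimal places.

n = 4, Σx = 42.5, Σy = 17.7, Σxy = 169.03, Σx² = 479.11, Σy² = 92.53
Sxx = Σx² − (Σx)²/n = 479.11 − 451.5625 = 27.5475
Sxy = Σxy − (Σx)(Σy)/n = 169.03 − 188.0625 = -19.0325
Syy = Σy² − (Σy)²/n = 92.53 − 78.3225 = 14.2075
R² = Sxy²/(Sxx·Syy) = (-19.0325)²/(27.5475·14.2075) = 0.925533

0.9255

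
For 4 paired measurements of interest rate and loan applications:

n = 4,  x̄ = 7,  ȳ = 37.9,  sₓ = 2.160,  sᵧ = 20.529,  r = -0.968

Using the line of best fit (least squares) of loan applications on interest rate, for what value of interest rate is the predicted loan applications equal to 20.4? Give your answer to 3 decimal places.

b = r · sᵧ/sₓ = -0.968 · 20.529/2.16 = -9.200033
a = ȳ − b·x̄ = 37.9 − (-9.200033)·7 = 102.300233
Set a + b·x = 20.4: x = (20.4 − 102.300233) / (-9.200033) = 8.902167

8.902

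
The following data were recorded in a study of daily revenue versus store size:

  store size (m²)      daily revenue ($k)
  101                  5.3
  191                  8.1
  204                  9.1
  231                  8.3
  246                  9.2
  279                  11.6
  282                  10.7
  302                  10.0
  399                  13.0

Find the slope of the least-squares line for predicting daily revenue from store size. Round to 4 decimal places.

n = 9, Σx = 2235, Σy = 85.3, Σxy = 22580.1, Σx² = 609945
Sxx = Σx² − (Σx)²/n = 609945 − 555025 = 54920
Sxy = Σxy − (Σx)(Σy)/n = 22580.1 − 21182.833333 = 1397.266667
b = Sxy/Sxx = 1397.266667/54920 = 0.025442

0.0254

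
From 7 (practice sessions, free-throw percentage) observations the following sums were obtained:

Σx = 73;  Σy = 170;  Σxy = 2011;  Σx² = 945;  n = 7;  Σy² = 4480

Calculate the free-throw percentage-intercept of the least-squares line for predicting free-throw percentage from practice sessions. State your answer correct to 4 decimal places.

10.7675

Sxx = Σx² − (Σx)²/n = 945 − 761.285714 = 183.714286
Sxy = Σxy − (Σx)(Σy)/n = 2011 − 1772.857143 = 238.142857
b = Sxy/Sxx = 238.142857/183.714286 = 1.296267
a = ȳ − b·x̄ = 24.285714 − 1.296267·10.428571 = 10.767496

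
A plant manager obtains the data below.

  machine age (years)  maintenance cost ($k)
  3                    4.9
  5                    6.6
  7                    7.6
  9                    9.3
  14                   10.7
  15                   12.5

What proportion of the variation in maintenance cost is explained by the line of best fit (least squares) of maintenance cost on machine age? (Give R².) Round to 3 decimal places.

n = 6, Σx = 53, Σy = 51.6, Σxy = 521.9, Σx² = 585, Σy² = 482.56
Sxx = Σx² − (Σx)²/n = 585 − 468.166667 = 116.833333
Sxy = Σxy − (Σx)(Σy)/n = 521.9 − 455.8 = 66.1
Syy = Σy² − (Σy)²/n = 482.56 − 443.76 = 38.8
R² = Sxy²/(Sxx·Syy) = (66.1)²/(116.833333·38.8) = 0.963839

0.964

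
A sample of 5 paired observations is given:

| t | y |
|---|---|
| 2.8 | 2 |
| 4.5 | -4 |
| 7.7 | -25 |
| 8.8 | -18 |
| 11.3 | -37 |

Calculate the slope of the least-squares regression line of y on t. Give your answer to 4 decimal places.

n = 5, Σx = 35.1, Σy = -82, Σxy = -781.4, Σx² = 292.51
Sxx = Σx² − (Σx)²/n = 292.51 − 246.402 = 46.108
Sxy = Σxy − (Σx)(Σy)/n = -781.4 − (-575.64) = -205.76
b = Sxy/Sxx = -205.76/46.108 = -4.462566

-4.4626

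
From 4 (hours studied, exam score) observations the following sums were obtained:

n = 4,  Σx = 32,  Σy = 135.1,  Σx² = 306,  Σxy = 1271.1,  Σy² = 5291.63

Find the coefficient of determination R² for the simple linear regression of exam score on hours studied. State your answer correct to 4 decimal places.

Sxx = Σx² − (Σx)²/n = 306 − 256 = 50
Sxy = Σxy − (Σx)(Σy)/n = 1271.1 − 1080.8 = 190.3
Syy = Σy² − (Σy)²/n = 5291.63 − 4563.0025 = 728.6275
R² = Sxy²/(Sxx·Syy) = (190.3)²/(50·728.6275) = 0.994036

0.9940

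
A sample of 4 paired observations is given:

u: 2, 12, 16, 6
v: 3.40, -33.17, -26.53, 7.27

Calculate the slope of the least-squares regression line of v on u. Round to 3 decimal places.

-2.852

n = 4, Σx = 36, Σy = -49.03, Σxy = -772.1, Σx² = 440
Sxx = Σx² − (Σx)²/n = 440 − 324 = 116
Sxy = Σxy − (Σx)(Σy)/n = -772.1 − (-441.27) = -330.83
b = Sxy/Sxx = -330.83/116 = -2.851983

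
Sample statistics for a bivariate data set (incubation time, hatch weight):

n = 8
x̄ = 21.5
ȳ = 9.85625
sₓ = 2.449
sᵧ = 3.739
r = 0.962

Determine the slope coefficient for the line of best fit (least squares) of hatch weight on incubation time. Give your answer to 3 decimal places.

1.469

b = r · sᵧ/sₓ = 0.962 · 3.739/2.449 = 1.468729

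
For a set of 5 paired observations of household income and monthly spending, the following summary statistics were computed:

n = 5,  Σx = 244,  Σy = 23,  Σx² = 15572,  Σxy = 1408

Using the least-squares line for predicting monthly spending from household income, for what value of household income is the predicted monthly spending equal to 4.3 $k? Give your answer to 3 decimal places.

Sxx = Σx² − (Σx)²/n = 15572 − 11907.2 = 3664.8
Sxy = Σxy − (Σx)(Σy)/n = 1408 − 1122.4 = 285.6
b = Sxy/Sxx = 285.6/3664.8 = 0.077931
a = ȳ − b·x̄ = 4.6 − 0.077931·48.8 = 0.796988
Set a + b·x = 4.3: x = (4.3 − 0.796988) / 0.077931 = 44.950420

44.950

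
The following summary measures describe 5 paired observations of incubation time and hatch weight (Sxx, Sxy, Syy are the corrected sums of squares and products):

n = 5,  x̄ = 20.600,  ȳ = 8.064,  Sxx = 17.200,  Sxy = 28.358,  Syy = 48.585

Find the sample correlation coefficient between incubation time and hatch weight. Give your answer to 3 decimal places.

0.981

r = Sxy/√(Sxx·Syy) = 28.358/√(835.662) = 28.358/28.907819 = 0.980980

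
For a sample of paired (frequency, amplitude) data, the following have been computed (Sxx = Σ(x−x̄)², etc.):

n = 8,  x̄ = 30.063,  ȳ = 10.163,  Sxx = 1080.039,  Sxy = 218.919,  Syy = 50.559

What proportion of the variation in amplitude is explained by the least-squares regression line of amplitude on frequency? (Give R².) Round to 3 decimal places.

0.878

R² = Sxy²/(Sxx·Syy) = (218.919)²/(1080.039·50.559) = 0.877665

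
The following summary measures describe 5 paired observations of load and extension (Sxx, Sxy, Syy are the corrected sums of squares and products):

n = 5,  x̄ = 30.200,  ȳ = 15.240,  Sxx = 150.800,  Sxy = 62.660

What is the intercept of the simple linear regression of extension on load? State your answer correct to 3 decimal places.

2.691

b = Sxy/Sxx = 62.66/150.8 = 0.415517
a = ȳ − b·x̄ = 15.24 − 0.415517·30.2 = 2.691379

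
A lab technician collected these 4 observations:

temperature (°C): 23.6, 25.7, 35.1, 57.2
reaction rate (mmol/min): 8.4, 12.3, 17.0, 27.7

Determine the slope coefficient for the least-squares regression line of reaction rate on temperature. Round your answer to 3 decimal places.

0.537

n = 4, Σx = 141.6, Σy = 65.4, Σxy = 2695.49, Σx² = 5721.3
Sxx = Σx² − (Σx)²/n = 5721.3 − 5012.64 = 708.66
Sxy = Σxy − (Σx)(Σy)/n = 2695.49 − 2315.16 = 380.33
b = Sxy/Sxx = 380.33/708.66 = 0.536689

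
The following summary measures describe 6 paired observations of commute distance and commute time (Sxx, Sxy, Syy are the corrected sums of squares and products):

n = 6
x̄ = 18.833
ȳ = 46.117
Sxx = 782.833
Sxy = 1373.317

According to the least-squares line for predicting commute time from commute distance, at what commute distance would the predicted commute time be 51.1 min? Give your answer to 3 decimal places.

b = Sxy/Sxx = 1373.317/782.833 = 1.754291
a = ȳ − b·x̄ = 46.117 − 1.754291·18.833 = 13.078435
Set a + b·x = 51.1: x = (51.1 − 13.078435) / 1.754291 = 21.673464

21.673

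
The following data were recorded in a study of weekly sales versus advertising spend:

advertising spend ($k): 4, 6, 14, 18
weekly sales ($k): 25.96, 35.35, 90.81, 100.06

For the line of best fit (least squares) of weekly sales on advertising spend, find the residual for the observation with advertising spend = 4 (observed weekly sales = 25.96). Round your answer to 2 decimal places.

-0.34

n = 4, Σx = 42, Σy = 252.18, Σxy = 3388.36, Σx² = 572
Sxx = Σx² − (Σx)²/n = 572 − 441 = 131
Sxy = Σxy − (Σx)(Σy)/n = 3388.36 − 2647.89 = 740.47
b = Sxy/Sxx = 740.47/131 = 5.652443
a = ȳ − b·x̄ = 63.045 − 5.652443·10.5 = 3.694351
ŷ(4) = 3.694351 + 5.652443·4 = 26.304122
residual = y − ŷ = 25.96 − 26.304122 = -0.344122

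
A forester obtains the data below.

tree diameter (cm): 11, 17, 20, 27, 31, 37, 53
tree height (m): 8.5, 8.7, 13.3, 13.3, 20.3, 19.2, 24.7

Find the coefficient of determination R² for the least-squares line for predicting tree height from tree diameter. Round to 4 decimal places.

n = 7, Σx = 196, Σy = 108, Σxy = 3515.3, Σx² = 6678, Σy² = 1892.54
Sxx = Σx² − (Σx)²/n = 6678 − 5488 = 1190
Sxy = Σxy − (Σx)(Σy)/n = 3515.3 − 3024 = 491.3
Syy = Σy² − (Σy)²/n = 1892.54 − 1666.285714 = 226.254286
R² = Sxy²/(Sxx·Syy) = (491.3)²/(1190·226.254286) = 0.896499

0.8965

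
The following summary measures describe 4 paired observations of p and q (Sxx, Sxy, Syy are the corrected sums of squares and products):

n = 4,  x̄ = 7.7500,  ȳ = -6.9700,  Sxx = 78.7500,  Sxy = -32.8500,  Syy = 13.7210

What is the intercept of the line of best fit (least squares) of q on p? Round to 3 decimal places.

-3.737

b = Sxy/Sxx = -32.85/78.75 = -0.417143
a = ȳ − b·x̄ = -6.97 − (-0.417143)·7.75 = -3.737143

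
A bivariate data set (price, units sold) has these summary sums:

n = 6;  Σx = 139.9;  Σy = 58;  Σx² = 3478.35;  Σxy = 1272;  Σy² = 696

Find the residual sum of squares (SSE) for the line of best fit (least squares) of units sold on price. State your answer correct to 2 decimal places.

Sxx = Σx² − (Σx)²/n = 3478.35 − 3262.001667 = 216.348333
Sxy = Σxy − (Σx)(Σy)/n = 1272 − 1352.366667 = -80.366667
Syy = Σy² − (Σy)²/n = 696 − 560.666667 = 135.333333
b = Sxy/Sxx = -80.366667/216.348333 = -0.371469
SSE = Syy − b·Sxy = 135.333333 − (-0.371469)·(-80.366667) = 105.479620

105.48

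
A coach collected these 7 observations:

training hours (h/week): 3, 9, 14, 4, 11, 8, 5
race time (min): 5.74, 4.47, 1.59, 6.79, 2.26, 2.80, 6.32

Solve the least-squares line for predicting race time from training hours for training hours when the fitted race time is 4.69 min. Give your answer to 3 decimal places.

6.857

n = 7, Σx = 54, Σy = 29.97, Σxy = 185.73, Σx² = 512
Sxx = Σx² − (Σx)²/n = 512 − 416.571429 = 95.428571
Sxy = Σxy − (Σx)(Σy)/n = 185.73 − 231.197143 = -45.467143
b = Sxy/Sxx = -45.467143/95.428571 = -0.476452
a = ȳ − b·x̄ = 4.281429 − (-0.476452)·7.714286 = 7.956916
Set a + b·x = 4.69: x = (4.69 − 7.956916) / (-0.476452) = 6.856757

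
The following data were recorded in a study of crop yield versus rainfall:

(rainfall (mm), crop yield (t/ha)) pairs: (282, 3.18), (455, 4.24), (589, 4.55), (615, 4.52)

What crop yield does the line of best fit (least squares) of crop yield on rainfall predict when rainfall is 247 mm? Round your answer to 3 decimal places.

3.154

n = 4, Σx = 1941, Σy = 16.49, Σxy = 8285.71, Σx² = 1011695
Sxx = Σx² − (Σx)²/n = 1011695 − 941870.25 = 69824.75
Sxy = Σxy − (Σx)(Σy)/n = 8285.71 − 8001.7725 = 283.9375
b = Sxy/Sxx = 283.9375/69824.75 = 0.004066
a = ȳ − b·x̄ = 4.1225 − 0.004066·485.25 = 2.149265
ŷ(247) = a + b·247 = 2.149265 + 0.004066·247 = 3.153673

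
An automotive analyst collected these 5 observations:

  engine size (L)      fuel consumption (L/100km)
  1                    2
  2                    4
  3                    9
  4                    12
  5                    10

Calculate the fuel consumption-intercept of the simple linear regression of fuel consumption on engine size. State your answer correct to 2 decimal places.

n = 5, Σx = 15, Σy = 37, Σxy = 135, Σx² = 55
Sxx = Σx² − (Σx)²/n = 55 − 45 = 10
Sxy = Σxy − (Σx)(Σy)/n = 135 − 111 = 24
b = Sxy/Sxx = 24/10 = 2.4
a = ȳ − b·x̄ = 7.4 − 2.4·3 = 0.2

0.20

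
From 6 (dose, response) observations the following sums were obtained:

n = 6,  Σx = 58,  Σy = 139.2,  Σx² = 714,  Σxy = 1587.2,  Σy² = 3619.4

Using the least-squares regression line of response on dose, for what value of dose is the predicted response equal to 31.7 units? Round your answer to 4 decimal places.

Sxx = Σx² − (Σx)²/n = 714 − 560.666667 = 153.333333
Sxy = Σxy − (Σx)(Σy)/n = 1587.2 − 1345.6 = 241.6
b = Sxy/Sxx = 241.6/153.333333 = 1.575652
a = ȳ − b·x̄ = 23.2 − 1.575652·9.666667 = 7.968696
Set a + b·x = 31.7: x = (31.7 − 7.968696) / 1.575652 = 15.061258

15.0613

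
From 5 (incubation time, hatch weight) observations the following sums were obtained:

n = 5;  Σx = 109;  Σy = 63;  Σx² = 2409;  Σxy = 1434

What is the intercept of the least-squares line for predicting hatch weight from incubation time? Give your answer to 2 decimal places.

-27.68

Sxx = Σx² − (Σx)²/n = 2409 − 2376.2 = 32.8
Sxy = Σxy − (Σx)(Σy)/n = 1434 − 1373.4 = 60.6
b = Sxy/Sxx = 60.6/32.8 = 1.847561
a = ȳ − b·x̄ = 12.6 − 1.847561·21.8 = -27.676829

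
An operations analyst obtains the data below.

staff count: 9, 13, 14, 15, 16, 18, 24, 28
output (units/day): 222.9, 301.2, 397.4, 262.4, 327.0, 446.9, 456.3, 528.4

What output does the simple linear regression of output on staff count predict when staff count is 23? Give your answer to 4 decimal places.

457.7222

n = 8, Σx = 137, Σy = 2942.5, Σxy = 54443.9, Σx² = 2611
Sxx = Σx² − (Σx)²/n = 2611 − 2346.125 = 264.875
Sxy = Σxy − (Σx)(Σy)/n = 54443.9 − 50390.3125 = 4053.5875
b = Sxy/Sxx = 4053.5875/264.875 = 15.303775
a = ȳ − b·x̄ = 367.8125 − 15.303775·17.125 = 105.735347
ŷ(23) = a + b·23 = 105.735347 + 15.303775·23 = 457.722180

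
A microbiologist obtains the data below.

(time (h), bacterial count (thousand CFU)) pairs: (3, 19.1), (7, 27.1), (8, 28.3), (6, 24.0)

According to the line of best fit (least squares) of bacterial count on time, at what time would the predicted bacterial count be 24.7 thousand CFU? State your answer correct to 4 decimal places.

n = 4, Σx = 24, Σy = 98.5, Σxy = 617.4, Σx² = 158
Sxx = Σx² − (Σx)²/n = 158 − 144 = 14
Sxy = Σxy − (Σx)(Σy)/n = 617.4 − 591 = 26.4
b = Sxy/Sxx = 26.4/14 = 1.885714
a = ȳ − b·x̄ = 24.625 − 1.885714·6 = 13.310714
Set a + b·x = 24.7: x = (24.7 − 13.310714) / 1.885714 = 6.039773

6.0398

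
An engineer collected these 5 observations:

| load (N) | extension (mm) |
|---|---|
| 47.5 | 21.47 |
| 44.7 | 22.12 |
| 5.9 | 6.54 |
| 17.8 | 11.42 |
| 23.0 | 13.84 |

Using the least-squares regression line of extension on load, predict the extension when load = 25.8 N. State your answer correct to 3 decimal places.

14.342

n = 5, Σx = 138.9, Σy = 75.39, Σxy = 2568.771, Σx² = 5134.99
Sxx = Σx² − (Σx)²/n = 5134.99 − 3858.642 = 1276.348
Sxy = Σxy − (Σx)(Σy)/n = 2568.771 − 2094.3342 = 474.4368
b = Sxy/Sxx = 474.4368/1276.348 = 0.371714
a = ȳ − b·x̄ = 15.078 − 0.371714·27.78 = 4.751777
ŷ(25.8) = a + b·25.8 = 4.751777 + 0.371714·25.8 = 14.342006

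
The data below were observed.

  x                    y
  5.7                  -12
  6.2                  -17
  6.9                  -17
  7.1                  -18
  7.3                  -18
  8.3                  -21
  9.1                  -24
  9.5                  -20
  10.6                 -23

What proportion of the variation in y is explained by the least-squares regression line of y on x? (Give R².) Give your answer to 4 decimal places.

0.7705

n = 9, Σx = 70.7, Σy = -170, Σxy = -1376.8, Σx² = 576.55, Σy² = 3316
Sxx = Σx² − (Σx)²/n = 576.55 − 555.387778 = 21.162222
Sxy = Σxy − (Σx)(Σy)/n = -1376.8 − (-1335.444444) = -41.355556
Syy = Σy² − (Σy)²/n = 3316 − 3211.111111 = 104.888889
R² = Sxy²/(Sxx·Syy) = (-41.355556)²/(21.162222·104.888889) = 0.770508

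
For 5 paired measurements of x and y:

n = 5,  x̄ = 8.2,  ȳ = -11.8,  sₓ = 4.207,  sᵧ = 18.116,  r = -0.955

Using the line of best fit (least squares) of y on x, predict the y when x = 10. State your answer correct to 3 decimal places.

b = r · sᵧ/sₓ = -0.955 · 18.116/4.207 = -4.112379
a = ȳ − b·x̄ = -11.8 − (-4.112379)·8.2 = 21.921511
ŷ(10) = a + b·10 = 21.921511 + (-4.112379)·10 = -19.202283

-19.202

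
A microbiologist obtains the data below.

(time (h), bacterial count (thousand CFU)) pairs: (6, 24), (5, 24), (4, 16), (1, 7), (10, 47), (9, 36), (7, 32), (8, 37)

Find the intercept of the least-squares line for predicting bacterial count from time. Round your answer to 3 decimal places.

n = 8, Σx = 50, Σy = 223, Σxy = 1649, Σx² = 372
Sxx = Σx² − (Σx)²/n = 372 − 312.5 = 59.5
Sxy = Σxy − (Σx)(Σy)/n = 1649 − 1393.75 = 255.25
b = Sxy/Sxx = 255.25/59.5 = 4.289916
a = ȳ − b·x̄ = 27.875 − 4.289916·6.25 = 1.063025

1.063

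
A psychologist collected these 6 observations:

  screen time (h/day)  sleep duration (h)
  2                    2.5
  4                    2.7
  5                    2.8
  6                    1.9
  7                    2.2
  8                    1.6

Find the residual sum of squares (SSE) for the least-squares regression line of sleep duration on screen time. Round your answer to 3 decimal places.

0.532

n = 6, Σx = 32, Σy = 13.7, Σxy = 69.4, Σx² = 194, Σy² = 32.39
Sxx = Σx² − (Σx)²/n = 194 − 170.666667 = 23.333333
Sxy = Σxy − (Σx)(Σy)/n = 69.4 − 73.066667 = -3.666667
Syy = Σy² − (Σy)²/n = 32.39 − 31.281667 = 1.108333
b = Sxy/Sxx = -3.666667/23.333333 = -0.157143
SSE = Syy − b·Sxy = 1.108333 − (-0.157143)·(-3.666667) = 0.532143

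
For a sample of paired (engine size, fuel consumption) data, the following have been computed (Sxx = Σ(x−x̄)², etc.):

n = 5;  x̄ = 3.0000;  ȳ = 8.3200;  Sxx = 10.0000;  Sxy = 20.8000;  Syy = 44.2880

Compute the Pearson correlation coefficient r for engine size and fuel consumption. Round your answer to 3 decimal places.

0.988

r = Sxy/√(Sxx·Syy) = 20.8/√(442.88) = 20.8/21.044714 = 0.988372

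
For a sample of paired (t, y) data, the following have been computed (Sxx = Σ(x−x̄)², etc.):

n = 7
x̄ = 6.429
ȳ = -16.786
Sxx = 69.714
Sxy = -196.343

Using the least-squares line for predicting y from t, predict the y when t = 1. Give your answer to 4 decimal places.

-1.4957

b = Sxy/Sxx = -196.343/69.714 = -2.816407
a = ȳ − b·x̄ = -16.786 − (-2.816407)·6.429 = 1.320681
ŷ(1) = a + b·1 = 1.320681 + (-2.816407)·1 = -1.495726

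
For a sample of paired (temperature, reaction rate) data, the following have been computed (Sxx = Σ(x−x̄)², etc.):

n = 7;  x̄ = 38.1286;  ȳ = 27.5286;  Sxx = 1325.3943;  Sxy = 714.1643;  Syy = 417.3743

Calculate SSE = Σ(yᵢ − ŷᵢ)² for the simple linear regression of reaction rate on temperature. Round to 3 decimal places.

32.560

b = Sxy/Sxx = 714.1643/1325.3943 = 0.538832
SSE = Syy − b·Sxy = 417.3743 − 0.538832·714.1643 = 32.560024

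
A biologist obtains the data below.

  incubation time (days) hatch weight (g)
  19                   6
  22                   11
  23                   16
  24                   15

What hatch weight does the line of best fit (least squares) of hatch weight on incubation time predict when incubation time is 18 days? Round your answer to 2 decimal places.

n = 4, Σx = 88, Σy = 48, Σxy = 1084, Σx² = 1950
Sxx = Σx² − (Σx)²/n = 1950 − 1936 = 14
Sxy = Σxy − (Σx)(Σy)/n = 1084 − 1056 = 28
b = Sxy/Sxx = 28/14 = 2
a = ȳ − b·x̄ = 12 − 2·22 = -32
ŷ(18) = a + b·18 = -32 + 2·18 = 4

4.00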